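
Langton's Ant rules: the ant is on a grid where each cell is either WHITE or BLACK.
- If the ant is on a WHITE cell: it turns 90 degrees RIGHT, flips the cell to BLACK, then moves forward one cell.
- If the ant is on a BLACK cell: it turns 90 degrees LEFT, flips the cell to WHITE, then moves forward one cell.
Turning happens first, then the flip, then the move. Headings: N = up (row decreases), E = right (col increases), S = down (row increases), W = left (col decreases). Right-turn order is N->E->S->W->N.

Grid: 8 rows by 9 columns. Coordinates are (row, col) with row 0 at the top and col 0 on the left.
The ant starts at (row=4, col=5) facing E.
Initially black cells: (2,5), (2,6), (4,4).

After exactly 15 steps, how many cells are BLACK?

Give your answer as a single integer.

Step 1: on WHITE (4,5): turn R to S, flip to black, move to (5,5). |black|=4
Step 2: on WHITE (5,5): turn R to W, flip to black, move to (5,4). |black|=5
Step 3: on WHITE (5,4): turn R to N, flip to black, move to (4,4). |black|=6
Step 4: on BLACK (4,4): turn L to W, flip to white, move to (4,3). |black|=5
Step 5: on WHITE (4,3): turn R to N, flip to black, move to (3,3). |black|=6
Step 6: on WHITE (3,3): turn R to E, flip to black, move to (3,4). |black|=7
Step 7: on WHITE (3,4): turn R to S, flip to black, move to (4,4). |black|=8
Step 8: on WHITE (4,4): turn R to W, flip to black, move to (4,3). |black|=9
Step 9: on BLACK (4,3): turn L to S, flip to white, move to (5,3). |black|=8
Step 10: on WHITE (5,3): turn R to W, flip to black, move to (5,2). |black|=9
Step 11: on WHITE (5,2): turn R to N, flip to black, move to (4,2). |black|=10
Step 12: on WHITE (4,2): turn R to E, flip to black, move to (4,3). |black|=11
Step 13: on WHITE (4,3): turn R to S, flip to black, move to (5,3). |black|=12
Step 14: on BLACK (5,3): turn L to E, flip to white, move to (5,4). |black|=11
Step 15: on BLACK (5,4): turn L to N, flip to white, move to (4,4). |black|=10

Answer: 10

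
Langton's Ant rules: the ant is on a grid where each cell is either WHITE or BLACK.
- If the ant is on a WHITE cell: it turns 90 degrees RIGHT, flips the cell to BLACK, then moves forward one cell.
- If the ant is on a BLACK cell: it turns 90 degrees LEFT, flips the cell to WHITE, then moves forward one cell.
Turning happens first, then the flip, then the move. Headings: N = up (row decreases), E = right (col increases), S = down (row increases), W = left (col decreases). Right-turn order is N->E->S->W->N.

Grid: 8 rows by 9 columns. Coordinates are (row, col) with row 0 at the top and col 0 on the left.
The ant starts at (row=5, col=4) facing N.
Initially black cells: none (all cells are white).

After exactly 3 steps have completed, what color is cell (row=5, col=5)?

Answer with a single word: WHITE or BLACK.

Answer: BLACK

Derivation:
Step 1: on WHITE (5,4): turn R to E, flip to black, move to (5,5). |black|=1
Step 2: on WHITE (5,5): turn R to S, flip to black, move to (6,5). |black|=2
Step 3: on WHITE (6,5): turn R to W, flip to black, move to (6,4). |black|=3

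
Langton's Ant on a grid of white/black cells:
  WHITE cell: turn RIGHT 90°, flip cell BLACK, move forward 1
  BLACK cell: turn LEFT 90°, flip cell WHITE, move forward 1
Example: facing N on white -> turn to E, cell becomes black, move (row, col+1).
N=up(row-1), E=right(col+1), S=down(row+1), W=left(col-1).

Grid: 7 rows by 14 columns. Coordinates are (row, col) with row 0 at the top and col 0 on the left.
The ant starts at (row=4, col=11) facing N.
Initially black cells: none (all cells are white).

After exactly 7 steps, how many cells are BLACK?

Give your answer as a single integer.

Step 1: on WHITE (4,11): turn R to E, flip to black, move to (4,12). |black|=1
Step 2: on WHITE (4,12): turn R to S, flip to black, move to (5,12). |black|=2
Step 3: on WHITE (5,12): turn R to W, flip to black, move to (5,11). |black|=3
Step 4: on WHITE (5,11): turn R to N, flip to black, move to (4,11). |black|=4
Step 5: on BLACK (4,11): turn L to W, flip to white, move to (4,10). |black|=3
Step 6: on WHITE (4,10): turn R to N, flip to black, move to (3,10). |black|=4
Step 7: on WHITE (3,10): turn R to E, flip to black, move to (3,11). |black|=5

Answer: 5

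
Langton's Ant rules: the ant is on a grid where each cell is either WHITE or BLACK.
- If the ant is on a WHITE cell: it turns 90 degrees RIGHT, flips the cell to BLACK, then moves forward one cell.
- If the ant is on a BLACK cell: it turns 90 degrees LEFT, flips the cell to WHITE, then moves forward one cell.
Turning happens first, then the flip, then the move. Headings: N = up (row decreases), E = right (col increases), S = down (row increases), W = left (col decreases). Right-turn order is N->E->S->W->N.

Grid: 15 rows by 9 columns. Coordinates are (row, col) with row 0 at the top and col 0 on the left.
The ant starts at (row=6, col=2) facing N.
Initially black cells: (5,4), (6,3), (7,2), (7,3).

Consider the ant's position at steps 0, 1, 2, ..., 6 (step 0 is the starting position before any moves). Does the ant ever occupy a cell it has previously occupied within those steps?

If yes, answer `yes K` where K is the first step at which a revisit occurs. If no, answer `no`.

Answer: no

Derivation:
Step 1: on WHITE (6,2): turn R to E, flip to black, move to (6,3). |black|=5 — new cell
Step 2: on BLACK (6,3): turn L to N, flip to white, move to (5,3). |black|=4 — new cell
Step 3: on WHITE (5,3): turn R to E, flip to black, move to (5,4). |black|=5 — new cell
Step 4: on BLACK (5,4): turn L to N, flip to white, move to (4,4). |black|=4 — new cell
Step 5: on WHITE (4,4): turn R to E, flip to black, move to (4,5). |black|=5 — new cell
Step 6: on WHITE (4,5): turn R to S, flip to black, move to (5,5). |black|=6 — new cell
No revisit within 6 steps.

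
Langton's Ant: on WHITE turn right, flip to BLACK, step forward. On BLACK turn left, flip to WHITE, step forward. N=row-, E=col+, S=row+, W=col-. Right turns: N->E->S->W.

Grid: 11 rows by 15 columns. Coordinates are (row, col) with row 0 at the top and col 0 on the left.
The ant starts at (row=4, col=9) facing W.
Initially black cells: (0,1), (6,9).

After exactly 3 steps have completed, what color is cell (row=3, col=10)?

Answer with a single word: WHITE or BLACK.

Step 1: on WHITE (4,9): turn R to N, flip to black, move to (3,9). |black|=3
Step 2: on WHITE (3,9): turn R to E, flip to black, move to (3,10). |black|=4
Step 3: on WHITE (3,10): turn R to S, flip to black, move to (4,10). |black|=5

Answer: BLACK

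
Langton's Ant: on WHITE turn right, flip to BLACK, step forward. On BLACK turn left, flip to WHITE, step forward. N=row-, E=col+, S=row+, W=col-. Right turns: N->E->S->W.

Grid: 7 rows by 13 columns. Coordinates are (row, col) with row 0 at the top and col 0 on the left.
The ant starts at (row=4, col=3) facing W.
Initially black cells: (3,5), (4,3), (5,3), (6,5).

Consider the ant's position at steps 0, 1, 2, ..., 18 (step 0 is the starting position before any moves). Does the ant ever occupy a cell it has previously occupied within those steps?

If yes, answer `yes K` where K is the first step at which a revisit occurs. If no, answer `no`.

Step 1: on BLACK (4,3): turn L to S, flip to white, move to (5,3). |black|=3 — new cell
Step 2: on BLACK (5,3): turn L to E, flip to white, move to (5,4). |black|=2 — new cell
Step 3: on WHITE (5,4): turn R to S, flip to black, move to (6,4). |black|=3 — new cell
Step 4: on WHITE (6,4): turn R to W, flip to black, move to (6,3). |black|=4 — new cell
Step 5: on WHITE (6,3): turn R to N, flip to black, move to (5,3). |black|=5 — REVISIT

Answer: yes 5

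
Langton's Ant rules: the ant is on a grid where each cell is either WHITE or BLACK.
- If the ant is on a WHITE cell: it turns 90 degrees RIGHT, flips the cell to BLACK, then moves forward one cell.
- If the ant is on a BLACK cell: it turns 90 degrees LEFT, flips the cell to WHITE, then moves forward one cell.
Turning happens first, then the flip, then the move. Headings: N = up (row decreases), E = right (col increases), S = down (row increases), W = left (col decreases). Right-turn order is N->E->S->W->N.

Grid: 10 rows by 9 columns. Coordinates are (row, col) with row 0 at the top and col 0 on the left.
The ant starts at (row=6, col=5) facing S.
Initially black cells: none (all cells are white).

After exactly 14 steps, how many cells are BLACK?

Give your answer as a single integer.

Answer: 10

Derivation:
Step 1: on WHITE (6,5): turn R to W, flip to black, move to (6,4). |black|=1
Step 2: on WHITE (6,4): turn R to N, flip to black, move to (5,4). |black|=2
Step 3: on WHITE (5,4): turn R to E, flip to black, move to (5,5). |black|=3
Step 4: on WHITE (5,5): turn R to S, flip to black, move to (6,5). |black|=4
Step 5: on BLACK (6,5): turn L to E, flip to white, move to (6,6). |black|=3
Step 6: on WHITE (6,6): turn R to S, flip to black, move to (7,6). |black|=4
Step 7: on WHITE (7,6): turn R to W, flip to black, move to (7,5). |black|=5
Step 8: on WHITE (7,5): turn R to N, flip to black, move to (6,5). |black|=6
Step 9: on WHITE (6,5): turn R to E, flip to black, move to (6,6). |black|=7
Step 10: on BLACK (6,6): turn L to N, flip to white, move to (5,6). |black|=6
Step 11: on WHITE (5,6): turn R to E, flip to black, move to (5,7). |black|=7
Step 12: on WHITE (5,7): turn R to S, flip to black, move to (6,7). |black|=8
Step 13: on WHITE (6,7): turn R to W, flip to black, move to (6,6). |black|=9
Step 14: on WHITE (6,6): turn R to N, flip to black, move to (5,6). |black|=10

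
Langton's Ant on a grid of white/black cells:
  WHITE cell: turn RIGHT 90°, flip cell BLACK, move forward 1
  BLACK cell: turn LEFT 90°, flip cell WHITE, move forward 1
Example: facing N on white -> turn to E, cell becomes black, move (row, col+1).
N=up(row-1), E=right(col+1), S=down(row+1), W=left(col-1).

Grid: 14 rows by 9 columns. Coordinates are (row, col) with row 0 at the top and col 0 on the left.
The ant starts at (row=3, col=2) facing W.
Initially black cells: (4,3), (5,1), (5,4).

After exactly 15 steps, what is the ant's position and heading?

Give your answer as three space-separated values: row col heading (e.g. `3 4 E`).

Answer: 5 1 S

Derivation:
Step 1: on WHITE (3,2): turn R to N, flip to black, move to (2,2). |black|=4
Step 2: on WHITE (2,2): turn R to E, flip to black, move to (2,3). |black|=5
Step 3: on WHITE (2,3): turn R to S, flip to black, move to (3,3). |black|=6
Step 4: on WHITE (3,3): turn R to W, flip to black, move to (3,2). |black|=7
Step 5: on BLACK (3,2): turn L to S, flip to white, move to (4,2). |black|=6
Step 6: on WHITE (4,2): turn R to W, flip to black, move to (4,1). |black|=7
Step 7: on WHITE (4,1): turn R to N, flip to black, move to (3,1). |black|=8
Step 8: on WHITE (3,1): turn R to E, flip to black, move to (3,2). |black|=9
Step 9: on WHITE (3,2): turn R to S, flip to black, move to (4,2). |black|=10
Step 10: on BLACK (4,2): turn L to E, flip to white, move to (4,3). |black|=9
Step 11: on BLACK (4,3): turn L to N, flip to white, move to (3,3). |black|=8
Step 12: on BLACK (3,3): turn L to W, flip to white, move to (3,2). |black|=7
Step 13: on BLACK (3,2): turn L to S, flip to white, move to (4,2). |black|=6
Step 14: on WHITE (4,2): turn R to W, flip to black, move to (4,1). |black|=7
Step 15: on BLACK (4,1): turn L to S, flip to white, move to (5,1). |black|=6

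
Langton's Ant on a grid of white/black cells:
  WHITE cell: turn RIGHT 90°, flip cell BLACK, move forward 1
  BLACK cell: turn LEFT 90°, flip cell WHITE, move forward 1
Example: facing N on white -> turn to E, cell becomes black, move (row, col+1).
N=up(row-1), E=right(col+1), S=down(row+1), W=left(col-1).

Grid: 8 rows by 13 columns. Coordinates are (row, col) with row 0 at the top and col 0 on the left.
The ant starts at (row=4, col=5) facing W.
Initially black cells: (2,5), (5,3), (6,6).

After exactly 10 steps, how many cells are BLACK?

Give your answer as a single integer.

Step 1: on WHITE (4,5): turn R to N, flip to black, move to (3,5). |black|=4
Step 2: on WHITE (3,5): turn R to E, flip to black, move to (3,6). |black|=5
Step 3: on WHITE (3,6): turn R to S, flip to black, move to (4,6). |black|=6
Step 4: on WHITE (4,6): turn R to W, flip to black, move to (4,5). |black|=7
Step 5: on BLACK (4,5): turn L to S, flip to white, move to (5,5). |black|=6
Step 6: on WHITE (5,5): turn R to W, flip to black, move to (5,4). |black|=7
Step 7: on WHITE (5,4): turn R to N, flip to black, move to (4,4). |black|=8
Step 8: on WHITE (4,4): turn R to E, flip to black, move to (4,5). |black|=9
Step 9: on WHITE (4,5): turn R to S, flip to black, move to (5,5). |black|=10
Step 10: on BLACK (5,5): turn L to E, flip to white, move to (5,6). |black|=9

Answer: 9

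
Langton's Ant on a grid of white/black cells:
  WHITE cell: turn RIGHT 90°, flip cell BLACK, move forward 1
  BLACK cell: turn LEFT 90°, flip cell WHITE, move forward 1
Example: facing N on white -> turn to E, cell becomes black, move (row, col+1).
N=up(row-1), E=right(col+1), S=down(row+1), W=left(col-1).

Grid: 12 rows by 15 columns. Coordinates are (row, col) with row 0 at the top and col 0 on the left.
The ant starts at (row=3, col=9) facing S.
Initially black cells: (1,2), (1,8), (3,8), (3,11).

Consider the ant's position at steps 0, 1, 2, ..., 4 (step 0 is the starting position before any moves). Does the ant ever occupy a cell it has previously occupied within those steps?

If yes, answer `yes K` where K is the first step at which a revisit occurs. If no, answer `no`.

Step 1: on WHITE (3,9): turn R to W, flip to black, move to (3,8). |black|=5 — new cell
Step 2: on BLACK (3,8): turn L to S, flip to white, move to (4,8). |black|=4 — new cell
Step 3: on WHITE (4,8): turn R to W, flip to black, move to (4,7). |black|=5 — new cell
Step 4: on WHITE (4,7): turn R to N, flip to black, move to (3,7). |black|=6 — new cell
No revisit within 4 steps.

Answer: no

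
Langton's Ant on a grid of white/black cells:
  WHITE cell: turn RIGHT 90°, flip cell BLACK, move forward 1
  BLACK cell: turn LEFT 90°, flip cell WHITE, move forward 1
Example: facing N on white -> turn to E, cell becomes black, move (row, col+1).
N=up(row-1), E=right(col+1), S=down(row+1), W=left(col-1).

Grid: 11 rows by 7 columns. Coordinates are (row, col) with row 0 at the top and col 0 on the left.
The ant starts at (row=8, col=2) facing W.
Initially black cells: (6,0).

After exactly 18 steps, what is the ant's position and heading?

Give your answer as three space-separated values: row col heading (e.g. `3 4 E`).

Answer: 9 3 E

Derivation:
Step 1: on WHITE (8,2): turn R to N, flip to black, move to (7,2). |black|=2
Step 2: on WHITE (7,2): turn R to E, flip to black, move to (7,3). |black|=3
Step 3: on WHITE (7,3): turn R to S, flip to black, move to (8,3). |black|=4
Step 4: on WHITE (8,3): turn R to W, flip to black, move to (8,2). |black|=5
Step 5: on BLACK (8,2): turn L to S, flip to white, move to (9,2). |black|=4
Step 6: on WHITE (9,2): turn R to W, flip to black, move to (9,1). |black|=5
Step 7: on WHITE (9,1): turn R to N, flip to black, move to (8,1). |black|=6
Step 8: on WHITE (8,1): turn R to E, flip to black, move to (8,2). |black|=7
Step 9: on WHITE (8,2): turn R to S, flip to black, move to (9,2). |black|=8
Step 10: on BLACK (9,2): turn L to E, flip to white, move to (9,3). |black|=7
Step 11: on WHITE (9,3): turn R to S, flip to black, move to (10,3). |black|=8
Step 12: on WHITE (10,3): turn R to W, flip to black, move to (10,2). |black|=9
Step 13: on WHITE (10,2): turn R to N, flip to black, move to (9,2). |black|=10
Step 14: on WHITE (9,2): turn R to E, flip to black, move to (9,3). |black|=11
Step 15: on BLACK (9,3): turn L to N, flip to white, move to (8,3). |black|=10
Step 16: on BLACK (8,3): turn L to W, flip to white, move to (8,2). |black|=9
Step 17: on BLACK (8,2): turn L to S, flip to white, move to (9,2). |black|=8
Step 18: on BLACK (9,2): turn L to E, flip to white, move to (9,3). |black|=7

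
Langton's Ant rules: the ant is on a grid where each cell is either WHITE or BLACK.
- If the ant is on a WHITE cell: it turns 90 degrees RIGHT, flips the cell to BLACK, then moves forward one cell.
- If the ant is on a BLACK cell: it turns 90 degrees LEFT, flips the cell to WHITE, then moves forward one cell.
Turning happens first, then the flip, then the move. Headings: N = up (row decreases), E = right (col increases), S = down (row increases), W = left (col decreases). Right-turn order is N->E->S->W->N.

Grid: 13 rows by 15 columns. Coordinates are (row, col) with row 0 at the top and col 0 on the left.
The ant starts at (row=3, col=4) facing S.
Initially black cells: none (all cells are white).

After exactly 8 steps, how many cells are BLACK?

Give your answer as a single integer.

Answer: 6

Derivation:
Step 1: on WHITE (3,4): turn R to W, flip to black, move to (3,3). |black|=1
Step 2: on WHITE (3,3): turn R to N, flip to black, move to (2,3). |black|=2
Step 3: on WHITE (2,3): turn R to E, flip to black, move to (2,4). |black|=3
Step 4: on WHITE (2,4): turn R to S, flip to black, move to (3,4). |black|=4
Step 5: on BLACK (3,4): turn L to E, flip to white, move to (3,5). |black|=3
Step 6: on WHITE (3,5): turn R to S, flip to black, move to (4,5). |black|=4
Step 7: on WHITE (4,5): turn R to W, flip to black, move to (4,4). |black|=5
Step 8: on WHITE (4,4): turn R to N, flip to black, move to (3,4). |black|=6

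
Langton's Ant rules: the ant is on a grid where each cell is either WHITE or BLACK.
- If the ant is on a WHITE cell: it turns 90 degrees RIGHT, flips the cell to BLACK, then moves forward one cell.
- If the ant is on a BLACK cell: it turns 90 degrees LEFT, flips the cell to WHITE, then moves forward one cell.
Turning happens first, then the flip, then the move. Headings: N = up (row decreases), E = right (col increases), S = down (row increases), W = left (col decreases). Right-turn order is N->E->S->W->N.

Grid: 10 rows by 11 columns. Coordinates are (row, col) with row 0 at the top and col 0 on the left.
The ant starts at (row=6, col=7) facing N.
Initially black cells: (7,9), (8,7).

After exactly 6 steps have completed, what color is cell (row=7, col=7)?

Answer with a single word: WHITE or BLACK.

Answer: BLACK

Derivation:
Step 1: on WHITE (6,7): turn R to E, flip to black, move to (6,8). |black|=3
Step 2: on WHITE (6,8): turn R to S, flip to black, move to (7,8). |black|=4
Step 3: on WHITE (7,8): turn R to W, flip to black, move to (7,7). |black|=5
Step 4: on WHITE (7,7): turn R to N, flip to black, move to (6,7). |black|=6
Step 5: on BLACK (6,7): turn L to W, flip to white, move to (6,6). |black|=5
Step 6: on WHITE (6,6): turn R to N, flip to black, move to (5,6). |black|=6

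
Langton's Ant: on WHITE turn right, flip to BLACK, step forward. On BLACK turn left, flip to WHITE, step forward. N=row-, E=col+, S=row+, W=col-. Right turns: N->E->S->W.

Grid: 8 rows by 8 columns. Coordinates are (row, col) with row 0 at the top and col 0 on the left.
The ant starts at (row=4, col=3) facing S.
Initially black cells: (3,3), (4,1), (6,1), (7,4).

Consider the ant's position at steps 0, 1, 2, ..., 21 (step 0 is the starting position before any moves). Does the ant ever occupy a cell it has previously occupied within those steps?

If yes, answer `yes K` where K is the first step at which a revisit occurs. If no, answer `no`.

Step 1: on WHITE (4,3): turn R to W, flip to black, move to (4,2). |black|=5 — new cell
Step 2: on WHITE (4,2): turn R to N, flip to black, move to (3,2). |black|=6 — new cell
Step 3: on WHITE (3,2): turn R to E, flip to black, move to (3,3). |black|=7 — new cell
Step 4: on BLACK (3,3): turn L to N, flip to white, move to (2,3). |black|=6 — new cell
Step 5: on WHITE (2,3): turn R to E, flip to black, move to (2,4). |black|=7 — new cell
Step 6: on WHITE (2,4): turn R to S, flip to black, move to (3,4). |black|=8 — new cell
Step 7: on WHITE (3,4): turn R to W, flip to black, move to (3,3). |black|=9 — REVISIT

Answer: yes 7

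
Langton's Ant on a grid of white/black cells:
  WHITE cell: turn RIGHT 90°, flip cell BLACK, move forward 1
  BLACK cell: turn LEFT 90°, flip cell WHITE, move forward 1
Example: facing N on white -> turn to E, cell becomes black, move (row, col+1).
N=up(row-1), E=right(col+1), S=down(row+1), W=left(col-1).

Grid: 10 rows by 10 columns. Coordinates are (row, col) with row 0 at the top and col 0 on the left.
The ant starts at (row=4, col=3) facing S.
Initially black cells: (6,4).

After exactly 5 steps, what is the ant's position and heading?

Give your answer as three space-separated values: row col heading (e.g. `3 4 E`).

Answer: 4 4 E

Derivation:
Step 1: on WHITE (4,3): turn R to W, flip to black, move to (4,2). |black|=2
Step 2: on WHITE (4,2): turn R to N, flip to black, move to (3,2). |black|=3
Step 3: on WHITE (3,2): turn R to E, flip to black, move to (3,3). |black|=4
Step 4: on WHITE (3,3): turn R to S, flip to black, move to (4,3). |black|=5
Step 5: on BLACK (4,3): turn L to E, flip to white, move to (4,4). |black|=4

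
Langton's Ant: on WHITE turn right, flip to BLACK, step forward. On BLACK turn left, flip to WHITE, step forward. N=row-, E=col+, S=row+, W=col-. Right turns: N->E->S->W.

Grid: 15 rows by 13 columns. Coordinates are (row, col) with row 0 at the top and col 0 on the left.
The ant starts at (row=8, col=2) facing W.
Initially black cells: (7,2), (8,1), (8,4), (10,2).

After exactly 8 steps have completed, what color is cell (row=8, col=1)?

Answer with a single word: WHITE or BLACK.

Step 1: on WHITE (8,2): turn R to N, flip to black, move to (7,2). |black|=5
Step 2: on BLACK (7,2): turn L to W, flip to white, move to (7,1). |black|=4
Step 3: on WHITE (7,1): turn R to N, flip to black, move to (6,1). |black|=5
Step 4: on WHITE (6,1): turn R to E, flip to black, move to (6,2). |black|=6
Step 5: on WHITE (6,2): turn R to S, flip to black, move to (7,2). |black|=7
Step 6: on WHITE (7,2): turn R to W, flip to black, move to (7,1). |black|=8
Step 7: on BLACK (7,1): turn L to S, flip to white, move to (8,1). |black|=7
Step 8: on BLACK (8,1): turn L to E, flip to white, move to (8,2). |black|=6

Answer: WHITE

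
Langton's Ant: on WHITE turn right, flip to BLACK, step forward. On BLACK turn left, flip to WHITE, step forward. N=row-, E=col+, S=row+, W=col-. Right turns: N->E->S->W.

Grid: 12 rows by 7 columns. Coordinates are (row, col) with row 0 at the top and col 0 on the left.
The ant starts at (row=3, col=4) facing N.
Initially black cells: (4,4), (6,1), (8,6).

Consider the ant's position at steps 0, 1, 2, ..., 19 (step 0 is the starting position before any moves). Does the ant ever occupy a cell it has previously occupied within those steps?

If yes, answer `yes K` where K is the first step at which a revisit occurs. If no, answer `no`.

Step 1: on WHITE (3,4): turn R to E, flip to black, move to (3,5). |black|=4 — new cell
Step 2: on WHITE (3,5): turn R to S, flip to black, move to (4,5). |black|=5 — new cell
Step 3: on WHITE (4,5): turn R to W, flip to black, move to (4,4). |black|=6 — new cell
Step 4: on BLACK (4,4): turn L to S, flip to white, move to (5,4). |black|=5 — new cell
Step 5: on WHITE (5,4): turn R to W, flip to black, move to (5,3). |black|=6 — new cell
Step 6: on WHITE (5,3): turn R to N, flip to black, move to (4,3). |black|=7 — new cell
Step 7: on WHITE (4,3): turn R to E, flip to black, move to (4,4). |black|=8 — REVISIT

Answer: yes 7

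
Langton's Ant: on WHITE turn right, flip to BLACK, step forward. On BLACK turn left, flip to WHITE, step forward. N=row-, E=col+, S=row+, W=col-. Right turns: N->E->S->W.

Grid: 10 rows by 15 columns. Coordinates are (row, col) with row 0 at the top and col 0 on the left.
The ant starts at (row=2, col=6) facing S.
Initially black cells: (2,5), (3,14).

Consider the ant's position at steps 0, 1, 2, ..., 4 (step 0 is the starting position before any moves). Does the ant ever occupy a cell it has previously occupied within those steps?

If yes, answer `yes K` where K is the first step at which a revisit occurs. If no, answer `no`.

Step 1: on WHITE (2,6): turn R to W, flip to black, move to (2,5). |black|=3 — new cell
Step 2: on BLACK (2,5): turn L to S, flip to white, move to (3,5). |black|=2 — new cell
Step 3: on WHITE (3,5): turn R to W, flip to black, move to (3,4). |black|=3 — new cell
Step 4: on WHITE (3,4): turn R to N, flip to black, move to (2,4). |black|=4 — new cell
No revisit within 4 steps.

Answer: no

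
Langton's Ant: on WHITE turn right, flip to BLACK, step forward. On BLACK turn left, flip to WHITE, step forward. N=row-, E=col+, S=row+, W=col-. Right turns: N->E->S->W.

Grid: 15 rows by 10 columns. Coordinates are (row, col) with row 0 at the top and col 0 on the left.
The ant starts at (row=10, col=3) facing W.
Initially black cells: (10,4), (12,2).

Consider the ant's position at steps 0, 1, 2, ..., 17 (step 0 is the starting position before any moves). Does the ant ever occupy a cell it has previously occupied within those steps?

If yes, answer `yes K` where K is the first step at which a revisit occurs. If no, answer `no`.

Step 1: on WHITE (10,3): turn R to N, flip to black, move to (9,3). |black|=3 — new cell
Step 2: on WHITE (9,3): turn R to E, flip to black, move to (9,4). |black|=4 — new cell
Step 3: on WHITE (9,4): turn R to S, flip to black, move to (10,4). |black|=5 — new cell
Step 4: on BLACK (10,4): turn L to E, flip to white, move to (10,5). |black|=4 — new cell
Step 5: on WHITE (10,5): turn R to S, flip to black, move to (11,5). |black|=5 — new cell
Step 6: on WHITE (11,5): turn R to W, flip to black, move to (11,4). |black|=6 — new cell
Step 7: on WHITE (11,4): turn R to N, flip to black, move to (10,4). |black|=7 — REVISIT

Answer: yes 7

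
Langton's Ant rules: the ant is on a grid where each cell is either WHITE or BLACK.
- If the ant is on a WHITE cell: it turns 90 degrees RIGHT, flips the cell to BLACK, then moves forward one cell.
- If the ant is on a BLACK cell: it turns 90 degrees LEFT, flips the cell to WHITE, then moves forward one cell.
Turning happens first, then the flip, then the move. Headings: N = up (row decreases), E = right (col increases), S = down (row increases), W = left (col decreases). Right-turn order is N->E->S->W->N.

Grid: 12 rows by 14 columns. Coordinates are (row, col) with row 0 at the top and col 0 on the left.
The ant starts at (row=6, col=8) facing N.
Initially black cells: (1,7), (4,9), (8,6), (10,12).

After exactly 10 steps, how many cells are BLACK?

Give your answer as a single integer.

Answer: 10

Derivation:
Step 1: on WHITE (6,8): turn R to E, flip to black, move to (6,9). |black|=5
Step 2: on WHITE (6,9): turn R to S, flip to black, move to (7,9). |black|=6
Step 3: on WHITE (7,9): turn R to W, flip to black, move to (7,8). |black|=7
Step 4: on WHITE (7,8): turn R to N, flip to black, move to (6,8). |black|=8
Step 5: on BLACK (6,8): turn L to W, flip to white, move to (6,7). |black|=7
Step 6: on WHITE (6,7): turn R to N, flip to black, move to (5,7). |black|=8
Step 7: on WHITE (5,7): turn R to E, flip to black, move to (5,8). |black|=9
Step 8: on WHITE (5,8): turn R to S, flip to black, move to (6,8). |black|=10
Step 9: on WHITE (6,8): turn R to W, flip to black, move to (6,7). |black|=11
Step 10: on BLACK (6,7): turn L to S, flip to white, move to (7,7). |black|=10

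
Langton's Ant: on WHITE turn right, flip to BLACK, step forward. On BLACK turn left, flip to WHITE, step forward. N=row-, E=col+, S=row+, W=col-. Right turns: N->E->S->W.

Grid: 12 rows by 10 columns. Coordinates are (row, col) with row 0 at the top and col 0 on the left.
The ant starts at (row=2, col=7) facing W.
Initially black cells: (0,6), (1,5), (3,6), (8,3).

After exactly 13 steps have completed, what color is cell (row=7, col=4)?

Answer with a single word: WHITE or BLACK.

Answer: WHITE

Derivation:
Step 1: on WHITE (2,7): turn R to N, flip to black, move to (1,7). |black|=5
Step 2: on WHITE (1,7): turn R to E, flip to black, move to (1,8). |black|=6
Step 3: on WHITE (1,8): turn R to S, flip to black, move to (2,8). |black|=7
Step 4: on WHITE (2,8): turn R to W, flip to black, move to (2,7). |black|=8
Step 5: on BLACK (2,7): turn L to S, flip to white, move to (3,7). |black|=7
Step 6: on WHITE (3,7): turn R to W, flip to black, move to (3,6). |black|=8
Step 7: on BLACK (3,6): turn L to S, flip to white, move to (4,6). |black|=7
Step 8: on WHITE (4,6): turn R to W, flip to black, move to (4,5). |black|=8
Step 9: on WHITE (4,5): turn R to N, flip to black, move to (3,5). |black|=9
Step 10: on WHITE (3,5): turn R to E, flip to black, move to (3,6). |black|=10
Step 11: on WHITE (3,6): turn R to S, flip to black, move to (4,6). |black|=11
Step 12: on BLACK (4,6): turn L to E, flip to white, move to (4,7). |black|=10
Step 13: on WHITE (4,7): turn R to S, flip to black, move to (5,7). |black|=11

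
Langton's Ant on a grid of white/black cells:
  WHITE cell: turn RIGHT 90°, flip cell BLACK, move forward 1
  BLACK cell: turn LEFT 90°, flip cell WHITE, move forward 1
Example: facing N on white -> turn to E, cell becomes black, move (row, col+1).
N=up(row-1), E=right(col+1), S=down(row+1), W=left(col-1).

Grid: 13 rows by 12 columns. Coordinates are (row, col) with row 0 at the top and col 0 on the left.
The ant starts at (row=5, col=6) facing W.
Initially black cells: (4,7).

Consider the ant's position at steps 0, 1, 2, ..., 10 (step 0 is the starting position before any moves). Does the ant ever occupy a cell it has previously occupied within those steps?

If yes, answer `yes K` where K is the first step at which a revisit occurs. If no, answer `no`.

Answer: yes 6

Derivation:
Step 1: on WHITE (5,6): turn R to N, flip to black, move to (4,6). |black|=2 — new cell
Step 2: on WHITE (4,6): turn R to E, flip to black, move to (4,7). |black|=3 — new cell
Step 3: on BLACK (4,7): turn L to N, flip to white, move to (3,7). |black|=2 — new cell
Step 4: on WHITE (3,7): turn R to E, flip to black, move to (3,8). |black|=3 — new cell
Step 5: on WHITE (3,8): turn R to S, flip to black, move to (4,8). |black|=4 — new cell
Step 6: on WHITE (4,8): turn R to W, flip to black, move to (4,7). |black|=5 — REVISIT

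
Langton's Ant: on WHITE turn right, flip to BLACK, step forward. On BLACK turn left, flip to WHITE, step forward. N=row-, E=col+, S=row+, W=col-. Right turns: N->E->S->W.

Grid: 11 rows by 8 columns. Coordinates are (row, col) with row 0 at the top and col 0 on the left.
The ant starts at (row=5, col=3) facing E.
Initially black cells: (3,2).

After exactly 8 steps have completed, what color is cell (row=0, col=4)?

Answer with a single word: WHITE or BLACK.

Answer: WHITE

Derivation:
Step 1: on WHITE (5,3): turn R to S, flip to black, move to (6,3). |black|=2
Step 2: on WHITE (6,3): turn R to W, flip to black, move to (6,2). |black|=3
Step 3: on WHITE (6,2): turn R to N, flip to black, move to (5,2). |black|=4
Step 4: on WHITE (5,2): turn R to E, flip to black, move to (5,3). |black|=5
Step 5: on BLACK (5,3): turn L to N, flip to white, move to (4,3). |black|=4
Step 6: on WHITE (4,3): turn R to E, flip to black, move to (4,4). |black|=5
Step 7: on WHITE (4,4): turn R to S, flip to black, move to (5,4). |black|=6
Step 8: on WHITE (5,4): turn R to W, flip to black, move to (5,3). |black|=7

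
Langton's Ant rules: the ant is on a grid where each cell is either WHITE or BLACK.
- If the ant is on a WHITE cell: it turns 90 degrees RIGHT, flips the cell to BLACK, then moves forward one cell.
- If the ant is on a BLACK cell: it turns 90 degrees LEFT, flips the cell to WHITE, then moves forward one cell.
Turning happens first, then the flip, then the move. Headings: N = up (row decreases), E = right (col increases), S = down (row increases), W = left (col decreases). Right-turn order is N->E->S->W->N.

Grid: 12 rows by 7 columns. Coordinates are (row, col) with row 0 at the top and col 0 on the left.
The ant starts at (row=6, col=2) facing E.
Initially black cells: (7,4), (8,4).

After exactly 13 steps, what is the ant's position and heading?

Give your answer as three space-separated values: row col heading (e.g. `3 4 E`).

Step 1: on WHITE (6,2): turn R to S, flip to black, move to (7,2). |black|=3
Step 2: on WHITE (7,2): turn R to W, flip to black, move to (7,1). |black|=4
Step 3: on WHITE (7,1): turn R to N, flip to black, move to (6,1). |black|=5
Step 4: on WHITE (6,1): turn R to E, flip to black, move to (6,2). |black|=6
Step 5: on BLACK (6,2): turn L to N, flip to white, move to (5,2). |black|=5
Step 6: on WHITE (5,2): turn R to E, flip to black, move to (5,3). |black|=6
Step 7: on WHITE (5,3): turn R to S, flip to black, move to (6,3). |black|=7
Step 8: on WHITE (6,3): turn R to W, flip to black, move to (6,2). |black|=8
Step 9: on WHITE (6,2): turn R to N, flip to black, move to (5,2). |black|=9
Step 10: on BLACK (5,2): turn L to W, flip to white, move to (5,1). |black|=8
Step 11: on WHITE (5,1): turn R to N, flip to black, move to (4,1). |black|=9
Step 12: on WHITE (4,1): turn R to E, flip to black, move to (4,2). |black|=10
Step 13: on WHITE (4,2): turn R to S, flip to black, move to (5,2). |black|=11

Answer: 5 2 S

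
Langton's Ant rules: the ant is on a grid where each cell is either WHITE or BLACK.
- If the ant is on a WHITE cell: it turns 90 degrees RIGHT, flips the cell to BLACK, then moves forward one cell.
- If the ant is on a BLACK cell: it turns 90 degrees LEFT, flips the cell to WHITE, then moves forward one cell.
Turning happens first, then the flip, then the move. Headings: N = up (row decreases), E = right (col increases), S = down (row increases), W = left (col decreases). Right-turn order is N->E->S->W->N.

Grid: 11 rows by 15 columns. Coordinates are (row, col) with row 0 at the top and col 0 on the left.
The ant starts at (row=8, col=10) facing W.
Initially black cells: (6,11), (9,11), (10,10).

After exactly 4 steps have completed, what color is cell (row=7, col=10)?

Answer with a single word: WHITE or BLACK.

Answer: BLACK

Derivation:
Step 1: on WHITE (8,10): turn R to N, flip to black, move to (7,10). |black|=4
Step 2: on WHITE (7,10): turn R to E, flip to black, move to (7,11). |black|=5
Step 3: on WHITE (7,11): turn R to S, flip to black, move to (8,11). |black|=6
Step 4: on WHITE (8,11): turn R to W, flip to black, move to (8,10). |black|=7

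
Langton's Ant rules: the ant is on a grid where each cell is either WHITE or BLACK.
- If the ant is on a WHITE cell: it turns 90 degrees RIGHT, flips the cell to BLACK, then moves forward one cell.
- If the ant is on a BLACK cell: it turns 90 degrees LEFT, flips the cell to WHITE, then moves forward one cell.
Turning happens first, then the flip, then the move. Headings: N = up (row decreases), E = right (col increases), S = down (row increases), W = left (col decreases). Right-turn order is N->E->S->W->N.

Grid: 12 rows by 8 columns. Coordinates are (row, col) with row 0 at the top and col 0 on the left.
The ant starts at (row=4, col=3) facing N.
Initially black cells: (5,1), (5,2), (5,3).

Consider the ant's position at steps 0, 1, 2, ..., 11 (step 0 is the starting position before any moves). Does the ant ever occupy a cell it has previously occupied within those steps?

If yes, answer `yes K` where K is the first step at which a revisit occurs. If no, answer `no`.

Answer: yes 11

Derivation:
Step 1: on WHITE (4,3): turn R to E, flip to black, move to (4,4). |black|=4 — new cell
Step 2: on WHITE (4,4): turn R to S, flip to black, move to (5,4). |black|=5 — new cell
Step 3: on WHITE (5,4): turn R to W, flip to black, move to (5,3). |black|=6 — new cell
Step 4: on BLACK (5,3): turn L to S, flip to white, move to (6,3). |black|=5 — new cell
Step 5: on WHITE (6,3): turn R to W, flip to black, move to (6,2). |black|=6 — new cell
Step 6: on WHITE (6,2): turn R to N, flip to black, move to (5,2). |black|=7 — new cell
Step 7: on BLACK (5,2): turn L to W, flip to white, move to (5,1). |black|=6 — new cell
Step 8: on BLACK (5,1): turn L to S, flip to white, move to (6,1). |black|=5 — new cell
Step 9: on WHITE (6,1): turn R to W, flip to black, move to (6,0). |black|=6 — new cell
Step 10: on WHITE (6,0): turn R to N, flip to black, move to (5,0). |black|=7 — new cell
Step 11: on WHITE (5,0): turn R to E, flip to black, move to (5,1). |black|=8 — REVISIT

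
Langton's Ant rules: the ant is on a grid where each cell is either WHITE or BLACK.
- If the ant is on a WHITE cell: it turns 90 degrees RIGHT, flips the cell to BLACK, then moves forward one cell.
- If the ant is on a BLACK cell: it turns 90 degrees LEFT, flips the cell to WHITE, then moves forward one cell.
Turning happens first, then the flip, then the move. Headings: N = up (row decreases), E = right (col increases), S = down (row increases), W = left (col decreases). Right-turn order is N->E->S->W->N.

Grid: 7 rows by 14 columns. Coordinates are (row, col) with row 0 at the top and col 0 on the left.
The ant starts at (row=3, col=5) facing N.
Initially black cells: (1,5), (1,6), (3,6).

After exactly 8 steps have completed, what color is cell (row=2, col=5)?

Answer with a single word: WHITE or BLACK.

Answer: BLACK

Derivation:
Step 1: on WHITE (3,5): turn R to E, flip to black, move to (3,6). |black|=4
Step 2: on BLACK (3,6): turn L to N, flip to white, move to (2,6). |black|=3
Step 3: on WHITE (2,6): turn R to E, flip to black, move to (2,7). |black|=4
Step 4: on WHITE (2,7): turn R to S, flip to black, move to (3,7). |black|=5
Step 5: on WHITE (3,7): turn R to W, flip to black, move to (3,6). |black|=6
Step 6: on WHITE (3,6): turn R to N, flip to black, move to (2,6). |black|=7
Step 7: on BLACK (2,6): turn L to W, flip to white, move to (2,5). |black|=6
Step 8: on WHITE (2,5): turn R to N, flip to black, move to (1,5). |black|=7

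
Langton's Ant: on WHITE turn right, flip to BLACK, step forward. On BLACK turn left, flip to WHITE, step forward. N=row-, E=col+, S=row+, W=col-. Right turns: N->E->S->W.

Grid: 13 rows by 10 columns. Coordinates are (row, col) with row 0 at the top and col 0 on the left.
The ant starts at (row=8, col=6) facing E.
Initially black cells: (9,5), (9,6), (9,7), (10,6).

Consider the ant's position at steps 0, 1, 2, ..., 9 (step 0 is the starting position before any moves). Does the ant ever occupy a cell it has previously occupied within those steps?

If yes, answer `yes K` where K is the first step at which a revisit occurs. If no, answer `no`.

Answer: yes 6

Derivation:
Step 1: on WHITE (8,6): turn R to S, flip to black, move to (9,6). |black|=5 — new cell
Step 2: on BLACK (9,6): turn L to E, flip to white, move to (9,7). |black|=4 — new cell
Step 3: on BLACK (9,7): turn L to N, flip to white, move to (8,7). |black|=3 — new cell
Step 4: on WHITE (8,7): turn R to E, flip to black, move to (8,8). |black|=4 — new cell
Step 5: on WHITE (8,8): turn R to S, flip to black, move to (9,8). |black|=5 — new cell
Step 6: on WHITE (9,8): turn R to W, flip to black, move to (9,7). |black|=6 — REVISIT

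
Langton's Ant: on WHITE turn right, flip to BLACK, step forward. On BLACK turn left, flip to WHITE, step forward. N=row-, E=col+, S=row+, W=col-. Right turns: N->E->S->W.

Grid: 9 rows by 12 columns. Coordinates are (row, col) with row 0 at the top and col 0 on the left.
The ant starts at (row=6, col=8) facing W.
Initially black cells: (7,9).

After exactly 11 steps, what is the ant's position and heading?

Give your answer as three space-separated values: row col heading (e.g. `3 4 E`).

Step 1: on WHITE (6,8): turn R to N, flip to black, move to (5,8). |black|=2
Step 2: on WHITE (5,8): turn R to E, flip to black, move to (5,9). |black|=3
Step 3: on WHITE (5,9): turn R to S, flip to black, move to (6,9). |black|=4
Step 4: on WHITE (6,9): turn R to W, flip to black, move to (6,8). |black|=5
Step 5: on BLACK (6,8): turn L to S, flip to white, move to (7,8). |black|=4
Step 6: on WHITE (7,8): turn R to W, flip to black, move to (7,7). |black|=5
Step 7: on WHITE (7,7): turn R to N, flip to black, move to (6,7). |black|=6
Step 8: on WHITE (6,7): turn R to E, flip to black, move to (6,8). |black|=7
Step 9: on WHITE (6,8): turn R to S, flip to black, move to (7,8). |black|=8
Step 10: on BLACK (7,8): turn L to E, flip to white, move to (7,9). |black|=7
Step 11: on BLACK (7,9): turn L to N, flip to white, move to (6,9). |black|=6

Answer: 6 9 N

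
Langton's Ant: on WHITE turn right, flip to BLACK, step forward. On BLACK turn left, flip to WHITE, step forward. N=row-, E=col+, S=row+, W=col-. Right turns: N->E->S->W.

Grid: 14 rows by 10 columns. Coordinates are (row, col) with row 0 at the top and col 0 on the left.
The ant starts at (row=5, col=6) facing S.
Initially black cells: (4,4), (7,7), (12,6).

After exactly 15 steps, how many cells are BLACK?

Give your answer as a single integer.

Step 1: on WHITE (5,6): turn R to W, flip to black, move to (5,5). |black|=4
Step 2: on WHITE (5,5): turn R to N, flip to black, move to (4,5). |black|=5
Step 3: on WHITE (4,5): turn R to E, flip to black, move to (4,6). |black|=6
Step 4: on WHITE (4,6): turn R to S, flip to black, move to (5,6). |black|=7
Step 5: on BLACK (5,6): turn L to E, flip to white, move to (5,7). |black|=6
Step 6: on WHITE (5,7): turn R to S, flip to black, move to (6,7). |black|=7
Step 7: on WHITE (6,7): turn R to W, flip to black, move to (6,6). |black|=8
Step 8: on WHITE (6,6): turn R to N, flip to black, move to (5,6). |black|=9
Step 9: on WHITE (5,6): turn R to E, flip to black, move to (5,7). |black|=10
Step 10: on BLACK (5,7): turn L to N, flip to white, move to (4,7). |black|=9
Step 11: on WHITE (4,7): turn R to E, flip to black, move to (4,8). |black|=10
Step 12: on WHITE (4,8): turn R to S, flip to black, move to (5,8). |black|=11
Step 13: on WHITE (5,8): turn R to W, flip to black, move to (5,7). |black|=12
Step 14: on WHITE (5,7): turn R to N, flip to black, move to (4,7). |black|=13
Step 15: on BLACK (4,7): turn L to W, flip to white, move to (4,6). |black|=12

Answer: 12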